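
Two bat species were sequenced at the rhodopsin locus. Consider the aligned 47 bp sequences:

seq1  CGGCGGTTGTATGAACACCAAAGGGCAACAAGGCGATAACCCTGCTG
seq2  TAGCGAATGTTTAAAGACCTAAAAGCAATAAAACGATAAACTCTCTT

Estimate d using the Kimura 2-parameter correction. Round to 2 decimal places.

0.57

Of 47 sites, 11 differences are transitions and 7 are transversions, so P = 11/47 ≈ 0.234043 and Q = 7/47 ≈ 0.148936.
Under the Kimura two-parameter model, d = −½ ln(1 − 2P − Q) − ¼ ln(1 − 2Q).
1 − 2P − Q = 0.382978, giving −½ ln(0.382978) = 0.479889.
1 − 2Q = 0.702128, giving −¼ ln(0.702128) = 0.088410.
d = 0.479889 + 0.088410 = 0.568299.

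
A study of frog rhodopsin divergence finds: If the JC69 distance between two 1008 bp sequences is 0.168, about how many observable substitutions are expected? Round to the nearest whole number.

152

Invert JC69: p = (3/4)(1 − e^(−4d/3)) = 0.75 × (1 − e^(-0.224)) = 0.75 × (1 − 0.799315) = 0.150514.
Expected differing sites = pL ≈ 0.150514 × 1008 = 151.718112 ≈ 152.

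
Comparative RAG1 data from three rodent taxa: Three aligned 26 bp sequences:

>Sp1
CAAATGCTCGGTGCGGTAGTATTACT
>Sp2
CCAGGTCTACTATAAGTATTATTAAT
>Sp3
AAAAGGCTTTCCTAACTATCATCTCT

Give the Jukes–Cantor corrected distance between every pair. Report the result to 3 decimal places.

Sp1–Sp2: 13/26 sites differ → p = 0.5, d = −0.75 ln(1 − 0.666667) = 0.823960 ≈ 0.824.
Sp1–Sp3: 14/26 sites differ → p ≈ 0.538462, d = −0.75 ln(1 − 0.717949) = 0.949251 ≈ 0.949.
Sp2–Sp3: 13/26 sites differ → p = 0.5, d = −0.75 ln(1 − 0.666667) = 0.823960 ≈ 0.824.

d(Sp1,Sp2) = 0.824, d(Sp1,Sp3) = 0.949, d(Sp2,Sp3) = 0.824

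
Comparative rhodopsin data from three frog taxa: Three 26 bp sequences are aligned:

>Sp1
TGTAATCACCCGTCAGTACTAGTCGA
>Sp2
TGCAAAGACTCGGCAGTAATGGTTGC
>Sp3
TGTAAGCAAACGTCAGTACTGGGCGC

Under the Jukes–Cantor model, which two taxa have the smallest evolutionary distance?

Sp1–Sp2: 9/26 differ, p = 0.346, d = 0.464.
Sp1–Sp3: 6/26 differ, p = 0.231, d = 0.276.
Sp2–Sp3: 9/26 differ, p = 0.346, d = 0.464.
The smallest distance is between Sp1 and Sp3.

Sp1 and Sp3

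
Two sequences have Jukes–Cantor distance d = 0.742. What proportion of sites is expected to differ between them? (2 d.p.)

p = (3/4)(1 − e^(−4d/3)) = 0.75 × (1 − e^(-0.989333)) = 0.75 × (1 − 0.371825) = 0.471131.

0.47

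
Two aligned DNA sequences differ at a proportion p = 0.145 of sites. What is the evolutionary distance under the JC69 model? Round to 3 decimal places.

0.161

d = −(3/4) ln(1 − 4p/3) = −0.75 ln(1 − 0.193333) = −0.75 ln(0.806667)
  = −0.75 × (-0.214844) = 0.161133 substitutions/site.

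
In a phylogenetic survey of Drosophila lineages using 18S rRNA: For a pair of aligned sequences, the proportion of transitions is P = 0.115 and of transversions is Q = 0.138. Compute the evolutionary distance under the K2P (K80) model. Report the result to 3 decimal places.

Under the Kimura two-parameter model, d = −½ ln(1 − 2P − Q) − ¼ ln(1 − 2Q).
1 − 2P − Q = 0.632, giving −½ ln(0.632) = 0.229433.
1 − 2Q = 0.724, giving −¼ ln(0.724) = 0.080741.
d = 0.229433 + 0.080741 = 0.310174.

0.310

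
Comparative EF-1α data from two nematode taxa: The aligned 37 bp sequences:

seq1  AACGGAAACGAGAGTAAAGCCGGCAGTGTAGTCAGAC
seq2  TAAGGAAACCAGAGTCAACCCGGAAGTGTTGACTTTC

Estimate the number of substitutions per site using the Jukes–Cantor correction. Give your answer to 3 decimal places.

0.379

The sequences differ at 11 of 37 sites, so p = 11/37 ≈ 0.297297.
d = −(3/4) ln(1 − 4p/3) = −0.75 ln(1 − 0.396396) = −0.75 ln(0.603604)
  = −0.75 × (-0.504837) = 0.378628 substitutions/site.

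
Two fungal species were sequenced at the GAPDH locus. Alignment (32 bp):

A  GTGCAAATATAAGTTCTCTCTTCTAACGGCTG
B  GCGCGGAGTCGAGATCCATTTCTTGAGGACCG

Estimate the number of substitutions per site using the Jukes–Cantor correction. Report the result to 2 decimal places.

0.92

The sequences differ at 17 of 32 sites, so p = 17/32 = 0.53125.
d = −(3/4) ln(1 − 4p/3) = −0.75 ln(1 − 0.708333) = −0.75 ln(0.291667)
  = −0.75 × (-1.232143) = 0.924107 substitutions/site.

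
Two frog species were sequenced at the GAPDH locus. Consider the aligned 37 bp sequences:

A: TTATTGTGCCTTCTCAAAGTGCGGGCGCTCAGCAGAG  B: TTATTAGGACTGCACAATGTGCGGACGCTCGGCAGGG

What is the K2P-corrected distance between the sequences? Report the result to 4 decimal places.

0.2952

Of 37 sites, 4 differences are transitions and 5 are transversions, so P = 4/37 ≈ 0.108108 and Q = 5/37 ≈ 0.135135.
Under the Kimura two-parameter model, d = −½ ln(1 − 2P − Q) − ¼ ln(1 − 2Q).
1 − 2P − Q = 0.648649, giving −½ ln(0.648649) = 0.216432.
1 − 2Q = 0.72973, giving −¼ ln(0.72973) = 0.078770.
d = 0.216432 + 0.078770 = 0.295202.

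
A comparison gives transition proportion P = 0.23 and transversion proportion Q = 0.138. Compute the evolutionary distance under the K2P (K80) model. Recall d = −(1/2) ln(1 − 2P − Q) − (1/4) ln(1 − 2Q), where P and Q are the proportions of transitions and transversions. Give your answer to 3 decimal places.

0.536

Under the Kimura two-parameter model, d = −½ ln(1 − 2P − Q) − ¼ ln(1 − 2Q).
1 − 2P − Q = 0.402, giving −½ ln(0.402) = 0.455652.
1 − 2Q = 0.724, giving −¼ ln(0.724) = 0.080741.
d = 0.455652 + 0.080741 = 0.536393.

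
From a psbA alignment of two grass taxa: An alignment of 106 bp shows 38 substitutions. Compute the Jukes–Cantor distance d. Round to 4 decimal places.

0.4875

p = 38/106 ≈ 0.358491.
d = −(3/4) ln(1 − 4p/3) = −0.75 ln(1 − 0.477988) = −0.75 ln(0.522012)
  = −0.75 × (-0.650065) = 0.487549 substitutions/site.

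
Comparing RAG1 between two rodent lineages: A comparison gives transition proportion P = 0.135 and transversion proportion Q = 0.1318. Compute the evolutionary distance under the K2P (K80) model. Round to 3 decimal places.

Under the Kimura two-parameter model, d = −½ ln(1 − 2P − Q) − ¼ ln(1 − 2Q).
1 − 2P − Q = 0.5982, giving −½ ln(0.5982) = 0.256915.
1 − 2Q = 0.7364, giving −¼ ln(0.7364) = 0.076495.
d = 0.256915 + 0.076495 = 0.333410.

0.333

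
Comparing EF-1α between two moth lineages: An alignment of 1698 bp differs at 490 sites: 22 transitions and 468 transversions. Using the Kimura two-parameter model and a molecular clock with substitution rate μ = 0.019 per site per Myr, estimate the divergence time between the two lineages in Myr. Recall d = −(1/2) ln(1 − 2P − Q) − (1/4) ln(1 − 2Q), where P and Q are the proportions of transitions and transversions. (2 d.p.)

9.99

P = 22/1698 ≈ 0.012956 and Q = 468/1698 ≈ 0.275618.
Under the Kimura two-parameter model, d = −½ ln(1 − 2P − Q) − ¼ ln(1 − 2Q).
1 − 2P − Q = 0.69847, giving −½ ln(0.69847) = 0.179432.
1 − 2Q = 0.448764, giving −¼ ln(0.448764) = 0.200315.
d = 0.179432 + 0.200315 = 0.379747.
Under a molecular clock d = 2μt, so t = d/(2μ) = 0.379747 / (2 × 0.019) = 9.99 Myr.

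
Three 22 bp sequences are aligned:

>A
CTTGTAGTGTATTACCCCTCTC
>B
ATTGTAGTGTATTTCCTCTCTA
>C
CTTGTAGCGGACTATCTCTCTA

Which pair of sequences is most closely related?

A–B: 4/22 differ, p = 0.182, d = 0.208.
A–C: 6/22 differ, p = 0.273, d = 0.339.
B–C: 6/22 differ, p = 0.273, d = 0.339.
The smallest distance is between A and B.

A and B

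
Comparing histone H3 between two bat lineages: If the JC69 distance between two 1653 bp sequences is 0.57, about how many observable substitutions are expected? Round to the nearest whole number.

660

Invert JC69: p = (3/4)(1 − e^(−4d/3)) = 0.75 × (1 − e^(-0.76)) = 0.75 × (1 − 0.467666) = 0.399251.
Expected differing sites = pL ≈ 0.399251 × 1653 = 659.961903 ≈ 660.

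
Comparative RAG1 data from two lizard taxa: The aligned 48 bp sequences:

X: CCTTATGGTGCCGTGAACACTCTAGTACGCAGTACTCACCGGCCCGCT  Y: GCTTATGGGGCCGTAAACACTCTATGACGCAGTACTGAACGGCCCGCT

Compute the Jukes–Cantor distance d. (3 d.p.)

The sequences differ at 7 of 48 sites (1, 9, 15, 25, 26, 37, 39), so p = 7/48 ≈ 0.145833.
d = −(3/4) ln(1 − 4p/3) = −0.75 ln(1 − 0.194444) = −0.75 ln(0.805556)
  = −0.75 × (-0.216223) = 0.162167 substitutions/site.

0.162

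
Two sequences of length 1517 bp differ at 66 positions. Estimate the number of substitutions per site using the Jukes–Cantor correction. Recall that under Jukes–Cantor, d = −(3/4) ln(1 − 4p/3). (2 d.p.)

p = 66/1517 ≈ 0.043507.
d = −(3/4) ln(1 − 4p/3) = −0.75 ln(1 − 0.058009) = −0.75 ln(0.941991)
  = −0.75 × (-0.059760) = 0.044820 substitutions/site.

0.04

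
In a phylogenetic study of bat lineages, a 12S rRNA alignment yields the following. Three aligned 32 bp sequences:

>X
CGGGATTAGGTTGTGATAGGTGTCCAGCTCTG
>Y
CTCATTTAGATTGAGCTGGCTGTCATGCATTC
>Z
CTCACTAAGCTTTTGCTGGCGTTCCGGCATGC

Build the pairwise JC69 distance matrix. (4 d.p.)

d(X,Y) = 0.6566, d(X,Z) = 0.9241, d(Y,Z) = 0.4042

X–Y: 14/32 sites differ → p = 0.4375, d = −0.75 ln(1 − 0.583333) = 0.656601 ≈ 0.6566.
X–Z: 17/32 sites differ → p = 0.53125, d = −0.75 ln(1 − 0.708333) = 0.924107 ≈ 0.9241.
Y–Z: 10/32 sites differ → p = 0.3125, d = −0.75 ln(1 − 0.416667) = 0.404248 ≈ 0.4042.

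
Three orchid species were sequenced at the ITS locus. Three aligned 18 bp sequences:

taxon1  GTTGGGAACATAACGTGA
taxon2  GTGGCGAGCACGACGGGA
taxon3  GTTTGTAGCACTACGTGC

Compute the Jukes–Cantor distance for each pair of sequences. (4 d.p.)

taxon1–taxon2: 6/18 sites differ → p ≈ 0.333333, d = −0.75 ln(1 − 0.444444) = 0.440839 ≈ 0.4408.
taxon1–taxon3: 6/18 sites differ → p ≈ 0.333333, d = −0.75 ln(1 − 0.444444) = 0.440839 ≈ 0.4408.
taxon2–taxon3: 7/18 sites differ → p ≈ 0.388889, d = −0.75 ln(1 − 0.518519) = 0.548166 ≈ 0.5482.

d(taxon1,taxon2) = 0.4408, d(taxon1,taxon3) = 0.4408, d(taxon2,taxon3) = 0.5482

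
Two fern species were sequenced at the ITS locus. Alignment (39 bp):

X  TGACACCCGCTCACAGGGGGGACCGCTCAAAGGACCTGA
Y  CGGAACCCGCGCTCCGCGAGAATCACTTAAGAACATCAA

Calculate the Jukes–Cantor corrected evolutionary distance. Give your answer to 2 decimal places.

0.86

The sequences differ at 20 of 39 sites, so p = 20/39 ≈ 0.512821.
d = −(3/4) ln(1 − 4p/3) = −0.75 ln(1 − 0.683761) = −0.75 ln(0.316239)
  = −0.75 × (-1.151257) = 0.863443 substitutions/site.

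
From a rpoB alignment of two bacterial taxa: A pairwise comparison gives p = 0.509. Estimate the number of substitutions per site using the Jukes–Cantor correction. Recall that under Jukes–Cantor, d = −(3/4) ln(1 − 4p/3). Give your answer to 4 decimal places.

d = −(3/4) ln(1 − 4p/3) = −0.75 ln(1 − 0.678667) = −0.75 ln(0.321333)
  = −0.75 × (-1.135277) = 0.851458 substitutions/site.

0.8515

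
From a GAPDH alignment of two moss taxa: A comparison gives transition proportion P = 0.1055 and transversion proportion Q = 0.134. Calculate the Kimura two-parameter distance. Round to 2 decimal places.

Under the Kimura two-parameter model, d = −½ ln(1 − 2P − Q) − ¼ ln(1 − 2Q).
1 − 2P − Q = 0.655, giving −½ ln(0.655) = 0.211560.
1 − 2Q = 0.732, giving −¼ ln(0.732) = 0.077994.
d = 0.211560 + 0.077994 = 0.289554.

0.29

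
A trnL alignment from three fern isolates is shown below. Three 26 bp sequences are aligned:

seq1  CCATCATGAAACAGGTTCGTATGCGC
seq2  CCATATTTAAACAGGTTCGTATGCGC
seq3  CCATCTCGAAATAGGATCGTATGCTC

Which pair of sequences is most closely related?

seq1–seq2: 3/26 differ, p = 0.115, d = 0.125.
seq1–seq3: 5/26 differ, p = 0.192, d = 0.222.
seq2–seq3: 6/26 differ, p = 0.231, d = 0.276.
The smallest distance is between seq1 and seq2.

seq1 and seq2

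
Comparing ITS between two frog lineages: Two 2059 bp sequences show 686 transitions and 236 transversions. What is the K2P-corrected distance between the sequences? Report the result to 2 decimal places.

P = 686/2059 ≈ 0.333171 and Q = 236/2059 ≈ 0.114619.
Under the Kimura two-parameter model, d = −½ ln(1 − 2P − Q) − ¼ ln(1 − 2Q).
1 − 2P − Q = 0.219039, giving −½ ln(0.219039) = 0.759253.
1 − 2Q = 0.770762, giving −¼ ln(0.770762) = 0.065094.
d = 0.759253 + 0.065094 = 0.824347.

0.82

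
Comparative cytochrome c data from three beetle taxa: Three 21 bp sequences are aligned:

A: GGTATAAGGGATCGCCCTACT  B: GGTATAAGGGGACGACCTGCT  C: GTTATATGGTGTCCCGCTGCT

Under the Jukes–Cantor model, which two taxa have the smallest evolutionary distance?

A–B: 4/21 differ, p = 0.190, d = 0.220.
A–C: 7/21 differ, p = 0.333, d = 0.441.
B–C: 7/21 differ, p = 0.333, d = 0.441.
The smallest distance is between A and B.

A and B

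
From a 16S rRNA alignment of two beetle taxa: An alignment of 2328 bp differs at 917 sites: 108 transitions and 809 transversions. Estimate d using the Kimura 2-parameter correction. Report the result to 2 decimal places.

P = 108/2328 ≈ 0.046392 and Q = 809/2328 ≈ 0.347509.
Under the Kimura two-parameter model, d = −½ ln(1 − 2P − Q) − ¼ ln(1 − 2Q).
1 − 2P − Q = 0.559707, giving −½ ln(0.559707) = 0.290171.
1 − 2Q = 0.304982, giving −¼ ln(0.304982) = 0.296876.
d = 0.290171 + 0.296876 = 0.587047.

0.59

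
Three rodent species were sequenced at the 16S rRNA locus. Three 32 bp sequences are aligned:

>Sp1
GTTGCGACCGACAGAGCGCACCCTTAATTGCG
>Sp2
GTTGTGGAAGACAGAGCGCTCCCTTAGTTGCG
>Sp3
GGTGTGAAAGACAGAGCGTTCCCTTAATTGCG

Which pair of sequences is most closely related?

Sp2 and Sp3

Sp1–Sp2: 6/32 differ, p = 0.188, d = 0.216.
Sp1–Sp3: 6/32 differ, p = 0.188, d = 0.216.
Sp2–Sp3: 4/32 differ, p = 0.125, d = 0.137.
The smallest distance is between Sp2 and Sp3.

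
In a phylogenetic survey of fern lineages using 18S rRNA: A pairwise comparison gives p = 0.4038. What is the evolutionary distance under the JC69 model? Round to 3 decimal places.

d = −(3/4) ln(1 − 4p/3) = −0.75 ln(1 − 0.5384) = −0.75 ln(0.4616)
  = −0.75 × (-0.773057) = 0.579793 substitutions/site.

0.580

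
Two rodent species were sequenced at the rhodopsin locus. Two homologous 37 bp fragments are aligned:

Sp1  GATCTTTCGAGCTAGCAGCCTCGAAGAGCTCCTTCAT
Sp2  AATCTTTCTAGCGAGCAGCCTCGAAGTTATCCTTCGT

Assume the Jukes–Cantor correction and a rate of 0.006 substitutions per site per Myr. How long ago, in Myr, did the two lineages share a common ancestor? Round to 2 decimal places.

The sequences differ at 7 of 37 sites (1, 9, 13, 27, 28, 29, 36), so p = 7/37 ≈ 0.189189.
d = −(3/4) ln(1 − 4p/3) = −0.75 ln(1 − 0.252252) = −0.75 ln(0.747748)
  = −0.75 × (-0.290689) = 0.218017 substitutions/site.
Under a molecular clock d = 2μt, so t = d/(2μ) = 0.218017 / (2 × 0.006) = 18.17 Myr.

18.17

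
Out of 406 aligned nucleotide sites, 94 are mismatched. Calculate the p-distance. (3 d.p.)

p = 94/406 = 0.231527… ≈ 0.232 (to 3 d.p.).

0.232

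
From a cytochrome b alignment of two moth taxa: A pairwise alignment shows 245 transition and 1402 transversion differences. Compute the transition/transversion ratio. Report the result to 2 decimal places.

R = 245/1402 = 0.174750… ≈ 0.17 (to 2 d.p.).

0.17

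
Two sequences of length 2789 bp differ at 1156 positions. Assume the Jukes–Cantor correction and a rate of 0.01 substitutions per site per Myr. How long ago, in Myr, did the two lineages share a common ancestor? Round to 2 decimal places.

p = 1156/2789 ≈ 0.414485.
d = −(3/4) ln(1 − 4p/3) = −0.75 ln(1 − 0.552647) = −0.75 ln(0.447353)
  = −0.75 × (-0.804407) = 0.603305 substitutions/site.
Under a molecular clock d = 2μt, so t = d/(2μ) = 0.603305 / (2 × 0.01) = 30.17 Myr.

30.17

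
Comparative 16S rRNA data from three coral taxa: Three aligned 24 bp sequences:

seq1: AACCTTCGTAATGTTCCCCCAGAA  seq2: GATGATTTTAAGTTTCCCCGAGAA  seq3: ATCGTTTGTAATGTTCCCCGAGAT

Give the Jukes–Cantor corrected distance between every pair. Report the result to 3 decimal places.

d(seq1,seq2) = 0.520, d(seq1,seq3) = 0.244, d(seq2,seq3) = 0.441

seq1–seq2: 9/24 sites differ → p = 0.375, d = −0.75 ln(1 − 0.5) = 0.519860 ≈ 0.520.
seq1–seq3: 5/24 sites differ → p ≈ 0.208333, d = −0.75 ln(1 − 0.277777) = 0.244066 ≈ 0.244.
seq2–seq3: 8/24 sites differ → p ≈ 0.333333, d = −0.75 ln(1 − 0.444444) = 0.440839 ≈ 0.441.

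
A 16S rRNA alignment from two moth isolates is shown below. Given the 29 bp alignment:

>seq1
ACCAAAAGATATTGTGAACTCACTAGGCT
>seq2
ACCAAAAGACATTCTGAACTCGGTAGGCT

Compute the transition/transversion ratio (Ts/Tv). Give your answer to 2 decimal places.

Transitions are A↔G and C↔T; transversions are all other mismatches.
Transitions: 2. Transversions: 2.
R = 2/2 = 1.00.

1.00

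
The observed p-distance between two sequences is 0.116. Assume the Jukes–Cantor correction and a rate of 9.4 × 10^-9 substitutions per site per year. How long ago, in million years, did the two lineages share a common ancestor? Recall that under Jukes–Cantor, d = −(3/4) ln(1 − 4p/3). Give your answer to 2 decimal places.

6.70

d = −(3/4) ln(1 − 4p/3) = −0.75 ln(1 − 0.154667) = −0.75 ln(0.845333)
  = −0.75 × (-0.168025) = 0.126019 substitutions/site.
Under a molecular clock d = 2μt, so t = d/(2μ) = 0.126019 / (2 × 9.4 × 10^-9) = 6.70 million years.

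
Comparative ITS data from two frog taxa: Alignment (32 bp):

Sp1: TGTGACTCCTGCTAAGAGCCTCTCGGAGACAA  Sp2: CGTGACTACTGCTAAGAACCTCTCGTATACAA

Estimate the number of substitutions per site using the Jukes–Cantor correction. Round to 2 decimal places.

The sequences differ at 5 of 32 sites (1, 8, 18, 26, 28), so p = 5/32 = 0.15625.
d = −(3/4) ln(1 − 4p/3) = −0.75 ln(1 − 0.208333) = −0.75 ln(0.791667)
  = −0.75 × (-0.233614) = 0.175211 substitutions/site.

0.18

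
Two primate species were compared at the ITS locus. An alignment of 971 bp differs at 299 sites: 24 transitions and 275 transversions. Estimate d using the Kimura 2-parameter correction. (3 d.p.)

P = 24/971 ≈ 0.024717 and Q = 275/971 ≈ 0.283213.
Under the Kimura two-parameter model, d = −½ ln(1 − 2P − Q) − ¼ ln(1 − 2Q).
1 − 2P − Q = 0.667353, giving −½ ln(0.667353) = 0.202218.
1 − 2Q = 0.433574, giving −¼ ln(0.433574) = 0.208923.
d = 0.202218 + 0.208923 = 0.411141.

0.411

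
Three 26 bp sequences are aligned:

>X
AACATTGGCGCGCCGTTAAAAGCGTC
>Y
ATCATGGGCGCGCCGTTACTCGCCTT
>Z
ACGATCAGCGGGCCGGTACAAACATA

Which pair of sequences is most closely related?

X–Y: 7/26 differ, p = 0.269, d = 0.334.
X–Z: 10/26 differ, p = 0.385, d = 0.539.
Y–Z: 11/26 differ, p = 0.423, d = 0.623.
The smallest distance is between X and Y.

X and Y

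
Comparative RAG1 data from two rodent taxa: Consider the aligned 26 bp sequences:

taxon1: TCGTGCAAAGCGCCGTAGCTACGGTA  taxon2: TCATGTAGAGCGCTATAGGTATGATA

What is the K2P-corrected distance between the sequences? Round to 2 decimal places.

Of 26 sites, 7 differences are transitions and 1 are transversions, so P = 7/26 ≈ 0.269231 and Q = 1/26 ≈ 0.038462.
Under the Kimura two-parameter model, d = −½ ln(1 − 2P − Q) − ¼ ln(1 − 2Q).
1 − 2P − Q = 0.423076, giving −½ ln(0.423076) = 0.430102.
1 − 2Q = 0.923076, giving −¼ ln(0.923076) = 0.020011.
d = 0.430102 + 0.020011 = 0.450113.

0.45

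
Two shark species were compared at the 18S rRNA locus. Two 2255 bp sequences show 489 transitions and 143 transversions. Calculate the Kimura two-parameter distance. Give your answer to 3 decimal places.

0.378

P = 489/2255 ≈ 0.216851 and Q = 143/2255 ≈ 0.063415.
Under the Kimura two-parameter model, d = −½ ln(1 − 2P − Q) − ¼ ln(1 − 2Q).
1 − 2P − Q = 0.502883, giving −½ ln(0.502883) = 0.343699.
1 − 2Q = 0.87317, giving −¼ ln(0.87317) = 0.033906.
d = 0.343699 + 0.033906 = 0.377605.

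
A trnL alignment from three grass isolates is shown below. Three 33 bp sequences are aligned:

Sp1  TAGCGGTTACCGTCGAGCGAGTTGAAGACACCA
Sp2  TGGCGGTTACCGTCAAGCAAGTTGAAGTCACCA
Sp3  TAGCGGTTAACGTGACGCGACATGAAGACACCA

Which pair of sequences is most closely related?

Sp1 and Sp2

Sp1–Sp2: 4/33 differ, p = 0.121, d = 0.132.
Sp1–Sp3: 6/33 differ, p = 0.182, d = 0.208.
Sp2–Sp3: 8/33 differ, p = 0.242, d = 0.293.
The smallest distance is between Sp1 and Sp2.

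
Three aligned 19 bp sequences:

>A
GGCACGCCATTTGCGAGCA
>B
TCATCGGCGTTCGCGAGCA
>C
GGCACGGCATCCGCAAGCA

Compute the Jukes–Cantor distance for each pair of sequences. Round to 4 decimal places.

d(A,B) = 0.5068, d(A,C) = 0.2471, d(B,C) = 0.5068

A–B: 7/19 sites differ → p ≈ 0.368421, d = −0.75 ln(1 − 0.491228) = 0.506816 ≈ 0.5068.
A–C: 4/19 sites differ → p ≈ 0.210526, d = −0.75 ln(1 − 0.280701) = 0.247109 ≈ 0.2471.
B–C: 7/19 sites differ → p ≈ 0.368421, d = −0.75 ln(1 − 0.491228) = 0.506816 ≈ 0.5068.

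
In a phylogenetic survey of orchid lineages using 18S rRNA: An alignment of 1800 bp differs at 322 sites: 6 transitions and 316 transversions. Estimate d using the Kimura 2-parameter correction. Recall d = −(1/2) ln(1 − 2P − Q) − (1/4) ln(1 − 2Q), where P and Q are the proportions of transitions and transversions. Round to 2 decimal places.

P = 6/1800 ≈ 0.003333 and Q = 316/1800 ≈ 0.175556.
Under the Kimura two-parameter model, d = −½ ln(1 − 2P − Q) − ¼ ln(1 − 2Q).
1 − 2P − Q = 0.817778, giving −½ ln(0.817778) = 0.100582.
1 − 2Q = 0.648888, giving −¼ ln(0.648888) = 0.108124.
d = 0.100582 + 0.108124 = 0.208706.

0.21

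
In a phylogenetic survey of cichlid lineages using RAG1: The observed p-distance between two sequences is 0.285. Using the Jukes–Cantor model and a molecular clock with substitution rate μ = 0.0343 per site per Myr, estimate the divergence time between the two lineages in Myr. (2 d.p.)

5.23

d = −(3/4) ln(1 − 4p/3) = −0.75 ln(1 − 0.38) = −0.75 ln(0.62)
  = −0.75 × (-0.478036) = 0.358527 substitutions/site.
Under a molecular clock d = 2μt, so t = d/(2μ) = 0.358527 / (2 × 0.0343) = 5.23 Myr.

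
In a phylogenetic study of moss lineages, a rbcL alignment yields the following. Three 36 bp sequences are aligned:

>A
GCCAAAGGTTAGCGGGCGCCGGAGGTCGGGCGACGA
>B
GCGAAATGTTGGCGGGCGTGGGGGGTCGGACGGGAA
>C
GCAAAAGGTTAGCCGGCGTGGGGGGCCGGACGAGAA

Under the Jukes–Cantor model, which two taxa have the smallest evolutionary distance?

B and C

A–B: 10/36 differ, p = 0.278, d = 0.347.
A–C: 9/36 differ, p = 0.250, d = 0.304.
B–C: 6/36 differ, p = 0.167, d = 0.188.
The smallest distance is between B and C.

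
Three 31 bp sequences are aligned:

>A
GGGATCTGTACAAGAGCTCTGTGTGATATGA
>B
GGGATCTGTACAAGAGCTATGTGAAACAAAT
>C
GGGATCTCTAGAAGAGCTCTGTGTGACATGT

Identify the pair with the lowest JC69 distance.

A and C

A–B: 7/31 differ, p = 0.226, d = 0.269.
A–C: 4/31 differ, p = 0.129, d = 0.142.
B–C: 7/31 differ, p = 0.226, d = 0.269.
The smallest distance is between A and C.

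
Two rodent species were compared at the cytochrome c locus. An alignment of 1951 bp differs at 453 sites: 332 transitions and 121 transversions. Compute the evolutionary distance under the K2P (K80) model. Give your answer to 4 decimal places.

P = 332/1951 ≈ 0.170169 and Q = 121/1951 ≈ 0.062019.
Under the Kimura two-parameter model, d = −½ ln(1 − 2P − Q) − ¼ ln(1 − 2Q).
1 − 2P − Q = 0.597643, giving −½ ln(0.597643) = 0.257381.
1 − 2Q = 0.875962, giving −¼ ln(0.875962) = 0.033108.
d = 0.257381 + 0.033108 = 0.290489.

0.2905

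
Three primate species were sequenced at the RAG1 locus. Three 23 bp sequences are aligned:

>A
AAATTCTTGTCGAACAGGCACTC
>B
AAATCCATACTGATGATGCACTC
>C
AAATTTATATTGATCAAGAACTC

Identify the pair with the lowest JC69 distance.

B and C

A–B: 8/23 differ, p = 0.348, d = 0.467.
A–C: 7/23 differ, p = 0.304, d = 0.390.
B–C: 6/23 differ, p = 0.261, d = 0.321.
The smallest distance is between B and C.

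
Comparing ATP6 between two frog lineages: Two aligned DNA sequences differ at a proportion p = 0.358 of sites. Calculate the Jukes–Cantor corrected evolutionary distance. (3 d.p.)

0.487

d = −(3/4) ln(1 − 4p/3) = −0.75 ln(1 − 0.477333) = −0.75 ln(0.522667)
  = −0.75 × (-0.648811) = 0.486608 substitutions/site.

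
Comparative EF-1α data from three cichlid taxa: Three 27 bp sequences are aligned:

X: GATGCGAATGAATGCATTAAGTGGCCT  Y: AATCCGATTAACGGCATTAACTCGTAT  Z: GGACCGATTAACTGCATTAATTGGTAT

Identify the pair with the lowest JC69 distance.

Y and Z

X–Y: 10/27 differ, p = 0.370, d = 0.511.
X–Z: 9/27 differ, p = 0.333, d = 0.441.
Y–Z: 6/27 differ, p = 0.222, d = 0.264.
The smallest distance is between Y and Z.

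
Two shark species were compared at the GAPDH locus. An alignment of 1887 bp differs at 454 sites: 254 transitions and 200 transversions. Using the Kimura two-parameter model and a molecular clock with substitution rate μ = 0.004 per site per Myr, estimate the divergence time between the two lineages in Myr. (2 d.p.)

P = 254/1887 ≈ 0.134605 and Q = 200/1887 ≈ 0.105988.
Under the Kimura two-parameter model, d = −½ ln(1 − 2P − Q) − ¼ ln(1 − 2Q).
1 − 2P − Q = 0.624802, giving −½ ln(0.624802) = 0.235160.
1 − 2Q = 0.788024, giving −¼ ln(0.788024) = 0.059557.
d = 0.235160 + 0.059557 = 0.294717.
Under a molecular clock d = 2μt, so t = d/(2μ) = 0.294717 / (2 × 0.004) = 36.84 Myr.

36.84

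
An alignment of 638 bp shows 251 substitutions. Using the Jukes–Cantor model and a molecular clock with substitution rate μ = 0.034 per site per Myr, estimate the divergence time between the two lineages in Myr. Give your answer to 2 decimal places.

8.20

p = 251/638 ≈ 0.393417.
d = −(3/4) ln(1 − 4p/3) = −0.75 ln(1 − 0.524556) = −0.75 ln(0.475444)
  = −0.75 × (-0.743506) = 0.557630 substitutions/site.
Under a molecular clock d = 2μt, so t = d/(2μ) = 0.557630 / (2 × 0.034) = 8.20 Myr.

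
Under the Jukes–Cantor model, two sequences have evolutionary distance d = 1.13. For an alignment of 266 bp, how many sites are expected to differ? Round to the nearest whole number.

155

Invert JC69: p = (3/4)(1 − e^(−4d/3)) = 0.75 × (1 − e^(-1.506667)) = 0.75 × (1 − 0.221647) = 0.583765.
Expected differing sites = pL ≈ 0.583765 × 266 = 155.28149 ≈ 155.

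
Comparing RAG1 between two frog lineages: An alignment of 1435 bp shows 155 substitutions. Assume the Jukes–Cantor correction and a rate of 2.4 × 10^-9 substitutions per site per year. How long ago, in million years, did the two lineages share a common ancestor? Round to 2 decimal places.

24.30

p = 155/1435 ≈ 0.108014.
d = −(3/4) ln(1 − 4p/3) = −0.75 ln(1 − 0.144019) = −0.75 ln(0.855981)
  = −0.75 × (-0.155507) = 0.116630 substitutions/site.
Under a molecular clock d = 2μt, so t = d/(2μ) = 0.116630 / (2 × 2.4 × 10^-9) = 24.30 million years.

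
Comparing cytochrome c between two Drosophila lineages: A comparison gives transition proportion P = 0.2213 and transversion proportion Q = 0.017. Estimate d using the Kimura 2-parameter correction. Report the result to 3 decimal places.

0.316

Under the Kimura two-parameter model, d = −½ ln(1 − 2P − Q) − ¼ ln(1 − 2Q).
1 − 2P − Q = 0.5404, giving −½ ln(0.5404) = 0.307723.
1 − 2Q = 0.966, giving −¼ ln(0.966) = 0.008648.
d = 0.307723 + 0.008648 = 0.316371.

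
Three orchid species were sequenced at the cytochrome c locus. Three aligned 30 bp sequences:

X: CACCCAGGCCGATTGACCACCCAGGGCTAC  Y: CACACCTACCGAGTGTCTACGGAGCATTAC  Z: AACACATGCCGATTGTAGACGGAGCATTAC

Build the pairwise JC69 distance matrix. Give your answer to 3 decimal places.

X–Y: 12/30 sites differ → p = 0.4, d = −0.75 ln(1 − 0.533333) = 0.571605 ≈ 0.572.
X–Z: 11/30 sites differ → p ≈ 0.366667, d = −0.75 ln(1 − 0.488889) = 0.503376 ≈ 0.503.
Y–Z: 6/30 sites differ → p = 0.2, d = −0.75 ln(1 − 0.266667) = 0.232617 ≈ 0.233.

d(X,Y) = 0.572, d(X,Z) = 0.503, d(Y,Z) = 0.233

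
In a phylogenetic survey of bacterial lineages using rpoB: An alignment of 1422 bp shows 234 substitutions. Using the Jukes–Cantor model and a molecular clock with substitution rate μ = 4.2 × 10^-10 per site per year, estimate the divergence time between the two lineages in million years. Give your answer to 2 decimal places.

p = 234/1422 ≈ 0.164557.
d = −(3/4) ln(1 − 4p/3) = −0.75 ln(1 − 0.219409) = −0.75 ln(0.780591)
  = −0.75 × (-0.247704) = 0.185778 substitutions/site.
Under a molecular clock d = 2μt, so t = d/(2μ) = 0.185778 / (2 × 4.2 × 10^-10) = 221.16 million years.

221.16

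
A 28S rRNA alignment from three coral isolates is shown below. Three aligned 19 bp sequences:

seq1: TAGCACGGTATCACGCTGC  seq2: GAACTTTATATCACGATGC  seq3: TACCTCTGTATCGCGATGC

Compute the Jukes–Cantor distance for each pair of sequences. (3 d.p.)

seq1–seq2: 7/19 sites differ → p ≈ 0.368421, d = −0.75 ln(1 − 0.491228) = 0.506816 ≈ 0.507.
seq1–seq3: 5/19 sites differ → p ≈ 0.263158, d = −0.75 ln(1 − 0.350877) = 0.324100 ≈ 0.324.
seq2–seq3: 5/19 sites differ → p ≈ 0.263158, d = −0.75 ln(1 − 0.350877) = 0.324100 ≈ 0.324.

d(seq1,seq2) = 0.507, d(seq1,seq3) = 0.324, d(seq2,seq3) = 0.324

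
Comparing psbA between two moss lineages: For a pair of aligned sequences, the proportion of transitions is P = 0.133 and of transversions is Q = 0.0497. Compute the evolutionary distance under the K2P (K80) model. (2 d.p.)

0.22

Under the Kimura two-parameter model, d = −½ ln(1 − 2P − Q) − ¼ ln(1 − 2Q).
1 − 2P − Q = 0.6843, giving −½ ln(0.6843) = 0.189679.
1 − 2Q = 0.9006, giving −¼ ln(0.9006) = 0.026174.
d = 0.189679 + 0.026174 = 0.215853.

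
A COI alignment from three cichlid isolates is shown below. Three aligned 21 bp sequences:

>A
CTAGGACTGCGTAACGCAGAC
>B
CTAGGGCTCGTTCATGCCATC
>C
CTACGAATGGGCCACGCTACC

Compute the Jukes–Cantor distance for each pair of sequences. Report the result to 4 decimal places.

d(A,B) = 0.6355, d(A,C) = 0.5319, d(B,C) = 0.6355

A–B: 9/21 sites differ → p ≈ 0.428571, d = −0.75 ln(1 − 0.571428) = 0.635472 ≈ 0.6355.
A–C: 8/21 sites differ → p ≈ 0.380952, d = −0.75 ln(1 − 0.507936) = 0.531860 ≈ 0.5319.
B–C: 9/21 sites differ → p ≈ 0.428571, d = −0.75 ln(1 − 0.571428) = 0.635472 ≈ 0.6355.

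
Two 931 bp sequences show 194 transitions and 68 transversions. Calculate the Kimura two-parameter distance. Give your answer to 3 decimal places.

0.376

P = 194/931 ≈ 0.208378 and Q = 68/931 ≈ 0.07304.
Under the Kimura two-parameter model, d = −½ ln(1 − 2P − Q) − ¼ ln(1 − 2Q).
1 − 2P − Q = 0.510204, giving −½ ln(0.510204) = 0.336472.
1 − 2Q = 0.85392, giving −¼ ln(0.85392) = 0.039479.
d = 0.336472 + 0.039479 = 0.375951.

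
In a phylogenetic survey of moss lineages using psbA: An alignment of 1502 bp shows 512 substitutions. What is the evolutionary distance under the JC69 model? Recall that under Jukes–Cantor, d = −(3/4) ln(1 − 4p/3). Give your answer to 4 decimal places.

p = 512/1502 ≈ 0.340879.
d = −(3/4) ln(1 − 4p/3) = −0.75 ln(1 − 0.454505) = −0.75 ln(0.545495)
  = −0.75 × (-0.606062) = 0.454547 substitutions/site.

0.4545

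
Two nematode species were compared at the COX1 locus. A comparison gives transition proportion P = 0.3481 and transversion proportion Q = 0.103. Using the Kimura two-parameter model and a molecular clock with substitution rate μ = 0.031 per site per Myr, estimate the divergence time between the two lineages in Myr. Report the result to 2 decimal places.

Under the Kimura two-parameter model, d = −½ ln(1 − 2P − Q) − ¼ ln(1 − 2Q).
1 − 2P − Q = 0.2008, giving −½ ln(0.2008) = 0.802723.
1 − 2Q = 0.794, giving −¼ ln(0.794) = 0.057668.
d = 0.802723 + 0.057668 = 0.860391.
Under a molecular clock d = 2μt, so t = d/(2μ) = 0.860391 / (2 × 0.031) = 13.88 Myr.

13.88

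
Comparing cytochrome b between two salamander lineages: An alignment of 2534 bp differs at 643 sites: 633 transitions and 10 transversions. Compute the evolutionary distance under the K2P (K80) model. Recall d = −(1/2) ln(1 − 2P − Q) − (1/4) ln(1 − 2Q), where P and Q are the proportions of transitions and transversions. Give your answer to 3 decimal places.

0.352

P = 633/2534 ≈ 0.249803 and Q = 10/2534 ≈ 0.003946.
Under the Kimura two-parameter model, d = −½ ln(1 − 2P − Q) − ¼ ln(1 − 2Q).
1 − 2P − Q = 0.496448, giving −½ ln(0.496448) = 0.350138.
1 − 2Q = 0.992108, giving −¼ ln(0.992108) = 0.001981.
d = 0.350138 + 0.001981 = 0.352119.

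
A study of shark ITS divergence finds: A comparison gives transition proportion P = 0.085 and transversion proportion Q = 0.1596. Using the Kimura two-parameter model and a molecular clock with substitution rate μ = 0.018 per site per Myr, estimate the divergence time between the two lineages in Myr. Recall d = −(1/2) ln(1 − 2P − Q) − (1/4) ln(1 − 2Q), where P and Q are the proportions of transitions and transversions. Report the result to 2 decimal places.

8.22

Under the Kimura two-parameter model, d = −½ ln(1 − 2P − Q) − ¼ ln(1 − 2Q).
1 − 2P − Q = 0.6704, giving −½ ln(0.6704) = 0.199940.
1 − 2Q = 0.6808, giving −¼ ln(0.6808) = 0.096122.
d = 0.199940 + 0.096122 = 0.296062.
Under a molecular clock d = 2μt, so t = d/(2μ) = 0.296062 / (2 × 0.018) = 8.22 Myr.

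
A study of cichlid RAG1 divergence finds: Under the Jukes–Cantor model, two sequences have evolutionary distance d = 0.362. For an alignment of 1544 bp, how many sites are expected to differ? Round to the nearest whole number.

Invert JC69: p = (3/4)(1 − e^(−4d/3)) = 0.75 × (1 − e^(-0.482667)) = 0.75 × (1 − 0.617135) = 0.287149.
Expected differing sites = pL ≈ 0.287149 × 1544 = 443.358056 ≈ 443.

443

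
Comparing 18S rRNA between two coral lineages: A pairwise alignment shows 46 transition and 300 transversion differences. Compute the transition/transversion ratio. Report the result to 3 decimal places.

0.153

R = 46/300 = 0.153333… ≈ 0.153 (to 3 d.p.).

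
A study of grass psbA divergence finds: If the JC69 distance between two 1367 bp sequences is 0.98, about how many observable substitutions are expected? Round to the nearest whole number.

Invert JC69: p = (3/4)(1 − e^(−4d/3)) = 0.75 × (1 − e^(-1.306667)) = 0.75 × (1 − 0.270721) = 0.546959.
Expected differing sites = pL ≈ 0.546959 × 1367 = 747.692953 ≈ 748.

748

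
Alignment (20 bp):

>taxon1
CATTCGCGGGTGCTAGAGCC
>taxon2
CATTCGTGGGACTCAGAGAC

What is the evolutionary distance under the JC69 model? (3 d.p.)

The sequences differ at 6 of 20 sites (7, 11, 12, 13, 14, 19), so p = 6/20 = 0.3.
d = −(3/4) ln(1 − 4p/3) = −0.75 ln(1 − 0.4) = −0.75 ln(0.6)
  = −0.75 × (-0.510826) = 0.383120 substitutions/site.

0.383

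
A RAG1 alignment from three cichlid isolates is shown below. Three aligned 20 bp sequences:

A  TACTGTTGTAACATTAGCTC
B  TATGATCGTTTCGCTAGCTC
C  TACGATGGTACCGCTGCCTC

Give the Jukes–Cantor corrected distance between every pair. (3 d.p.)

d(A,B) = 0.572, d(A,C) = 0.572, d(B,C) = 0.383

A–B: 8/20 sites differ → p = 0.4, d = −0.75 ln(1 − 0.533333) = 0.571605 ≈ 0.572.
A–C: 8/20 sites differ → p = 0.4, d = −0.75 ln(1 − 0.533333) = 0.571605 ≈ 0.572.
B–C: 6/20 sites differ → p = 0.3, d = −0.75 ln(1 − 0.4) = 0.383119 ≈ 0.383.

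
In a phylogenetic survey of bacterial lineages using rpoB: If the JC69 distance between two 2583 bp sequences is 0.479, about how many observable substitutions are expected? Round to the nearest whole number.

914

Invert JC69: p = (3/4)(1 − e^(−4d/3)) = 0.75 × (1 − e^(-0.638667)) = 0.75 × (1 − 0.527996) = 0.354003.
Expected differing sites = pL ≈ 0.354003 × 2583 = 914.389749 ≈ 914.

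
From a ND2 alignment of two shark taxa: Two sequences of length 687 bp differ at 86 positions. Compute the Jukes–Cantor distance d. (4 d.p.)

p = 86/687 ≈ 0.125182.
d = −(3/4) ln(1 − 4p/3) = −0.75 ln(1 − 0.166909) = −0.75 ln(0.833091)
  = −0.75 × (-0.182612) = 0.136959 substitutions/site.

0.1370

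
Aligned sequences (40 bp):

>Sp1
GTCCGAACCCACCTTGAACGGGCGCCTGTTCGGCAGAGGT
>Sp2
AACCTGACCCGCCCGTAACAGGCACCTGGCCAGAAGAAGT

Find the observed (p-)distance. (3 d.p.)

0.375

The sequences differ at 15 of 40 positions.
p = 15/40 = 0.375.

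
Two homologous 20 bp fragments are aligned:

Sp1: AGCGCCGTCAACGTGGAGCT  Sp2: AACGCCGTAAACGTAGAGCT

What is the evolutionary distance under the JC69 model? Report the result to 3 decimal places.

The sequences differ at 3 of 20 sites (2, 9, 15), so p = 3/20 = 0.15.
d = −(3/4) ln(1 − 4p/3) = −0.75 ln(1 − 0.2) = −0.75 ln(0.8)
  = −0.75 × (-0.223144) = 0.167358 substitutions/site.

0.167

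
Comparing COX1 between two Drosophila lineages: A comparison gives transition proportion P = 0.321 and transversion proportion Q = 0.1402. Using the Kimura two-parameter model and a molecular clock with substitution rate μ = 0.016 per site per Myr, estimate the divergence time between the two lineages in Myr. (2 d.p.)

26.39

Under the Kimura two-parameter model, d = −½ ln(1 − 2P − Q) − ¼ ln(1 − 2Q).
1 − 2P − Q = 0.2178, giving −½ ln(0.2178) = 0.762089.
1 − 2Q = 0.7196, giving −¼ ln(0.7196) = 0.082265.
d = 0.762089 + 0.082265 = 0.844354.
Under a molecular clock d = 2μt, so t = d/(2μ) = 0.844354 / (2 × 0.016) = 26.39 Myr.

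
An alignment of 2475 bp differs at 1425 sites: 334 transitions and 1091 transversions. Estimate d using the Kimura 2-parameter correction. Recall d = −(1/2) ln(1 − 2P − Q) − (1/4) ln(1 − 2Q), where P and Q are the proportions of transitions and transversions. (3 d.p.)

P = 334/2475 ≈ 0.134949 and Q = 1091/2475 ≈ 0.440808.
Under the Kimura two-parameter model, d = −½ ln(1 − 2P − Q) − ¼ ln(1 − 2Q).
1 − 2P − Q = 0.289294, giving −½ ln(0.289294) = 0.620156.
1 − 2Q = 0.118384, giving −¼ ln(0.118384) = 0.533455.
d = 0.620156 + 0.533455 = 1.153611.

1.154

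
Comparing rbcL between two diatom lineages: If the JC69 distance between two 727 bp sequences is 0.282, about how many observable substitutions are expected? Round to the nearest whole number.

171

Invert JC69: p = (3/4)(1 − e^(−4d/3)) = 0.75 × (1 − e^(-0.376)) = 0.75 × (1 − 0.686602) = 0.235049.
Expected differing sites = pL ≈ 0.235049 × 727 = 170.880623 ≈ 171.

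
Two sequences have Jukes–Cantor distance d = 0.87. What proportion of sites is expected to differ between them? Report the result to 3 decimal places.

p = (3/4)(1 − e^(−4d/3)) = 0.75 × (1 − e^(-1.16)) = 0.75 × (1 − 0.313486) = 0.514886.

0.515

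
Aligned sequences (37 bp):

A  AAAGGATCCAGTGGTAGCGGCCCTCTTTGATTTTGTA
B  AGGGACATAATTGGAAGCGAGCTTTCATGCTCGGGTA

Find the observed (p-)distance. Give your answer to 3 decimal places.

0.514

The sequences differ at 19 of 37 positions.
p = 19/37 = 0.513513… ≈ 0.514 (to 3 d.p.).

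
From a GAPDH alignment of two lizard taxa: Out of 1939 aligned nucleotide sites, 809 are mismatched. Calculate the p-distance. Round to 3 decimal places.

0.417

p = 809/1939 = 0.417225… ≈ 0.417 (to 3 d.p.).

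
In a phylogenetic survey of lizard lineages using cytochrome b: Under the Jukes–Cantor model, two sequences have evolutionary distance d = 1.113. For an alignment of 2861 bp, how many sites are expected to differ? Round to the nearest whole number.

Invert JC69: p = (3/4)(1 − e^(−4d/3)) = 0.75 × (1 − e^(-1.484)) = 0.75 × (1 − 0.226729) = 0.579953.
Expected differing sites = pL ≈ 0.579953 × 2861 = 1659.245533 ≈ 1659.

1659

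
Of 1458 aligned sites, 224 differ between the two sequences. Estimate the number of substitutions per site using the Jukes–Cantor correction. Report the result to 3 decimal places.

0.172

p = 224/1458 ≈ 0.153635.
d = −(3/4) ln(1 − 4p/3) = −0.75 ln(1 − 0.204847) = −0.75 ln(0.795153)
  = −0.75 × (-0.229221) = 0.171916 substitutions/site.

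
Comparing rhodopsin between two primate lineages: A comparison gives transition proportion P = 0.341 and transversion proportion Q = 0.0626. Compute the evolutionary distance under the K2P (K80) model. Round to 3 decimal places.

Under the Kimura two-parameter model, d = −½ ln(1 − 2P − Q) − ¼ ln(1 − 2Q).
1 − 2P − Q = 0.2554, giving −½ ln(0.2554) = 0.682462.
1 − 2Q = 0.8748, giving −¼ ln(0.8748) = 0.033440.
d = 0.682462 + 0.033440 = 0.715902.

0.716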